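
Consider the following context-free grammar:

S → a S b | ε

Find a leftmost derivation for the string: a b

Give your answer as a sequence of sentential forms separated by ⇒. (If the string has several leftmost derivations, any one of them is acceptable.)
Start with S.
Step 1: the leftmost non-terminal is S; apply S → a S b:  a S b
Step 2: the leftmost non-terminal is S; apply S → ε:  a b

Final answer: S ⇒ a S b ⇒ a b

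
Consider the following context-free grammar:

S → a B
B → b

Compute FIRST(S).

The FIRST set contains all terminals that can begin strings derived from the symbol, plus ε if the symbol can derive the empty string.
S has the single production S → a B, whose right-hand side begins with the terminal a. So FIRST(S) = {a}.

Final answer: {a}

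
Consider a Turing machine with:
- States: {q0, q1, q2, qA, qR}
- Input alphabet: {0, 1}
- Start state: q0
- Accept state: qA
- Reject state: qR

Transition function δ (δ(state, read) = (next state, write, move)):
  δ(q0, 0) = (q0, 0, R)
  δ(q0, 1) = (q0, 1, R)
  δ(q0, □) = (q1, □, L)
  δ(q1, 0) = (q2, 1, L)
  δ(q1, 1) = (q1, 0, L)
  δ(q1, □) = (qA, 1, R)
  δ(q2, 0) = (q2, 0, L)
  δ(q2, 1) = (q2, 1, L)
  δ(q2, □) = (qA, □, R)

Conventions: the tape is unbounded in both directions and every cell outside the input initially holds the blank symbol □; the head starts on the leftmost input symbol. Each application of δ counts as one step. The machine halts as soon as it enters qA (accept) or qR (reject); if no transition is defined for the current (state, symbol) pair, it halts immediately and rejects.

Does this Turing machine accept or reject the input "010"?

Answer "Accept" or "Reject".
Step 0: [q0]010 (head at position 0)
Step 1: δ(q0, 0) = (q0, 0, R)  ⊢  0[q0]10 (head at position 1)
Step 2: δ(q0, 1) = (q0, 1, R)  ⊢  01[q0]0 (head at position 2)
Step 3: δ(q0, 0) = (q0, 0, R)  ⊢  010[q0]□ (head at position 3)
Step 4: δ(q0, □) = (q1, □, L)  ⊢  01[q1]0□ (head at position 2)
Step 5: δ(q1, 0) = (q2, 1, L)  ⊢  0[q2]11□ (head at position 1)
Step 6: δ(q2, 1) = (q2, 1, L)  ⊢  [q2]011□ (head at position 0)
Step 7: δ(q2, 0) = (q2, 0, L)  ⊢  [q2]□011□ (head at position -1)
Step 8: δ(q2, □) = (qA, □, R)  ⊢  □[qA]011□ (head at position 0)
The machine is in qA, so it halts and accepts.

Final answer: Accept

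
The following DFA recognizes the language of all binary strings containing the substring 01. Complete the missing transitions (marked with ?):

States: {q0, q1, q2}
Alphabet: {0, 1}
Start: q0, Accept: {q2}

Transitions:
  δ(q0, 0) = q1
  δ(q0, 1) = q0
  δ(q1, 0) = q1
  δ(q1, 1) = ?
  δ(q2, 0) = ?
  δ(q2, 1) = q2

What each state remembers (consistent with the given transitions and accept states):
  q0: 01 not seen yet and the last symbol was not 0
  q1: 01 not seen yet and the last symbol was 0
  q2: the substring 01 has already been seen
Filling in the missing entries:
  δ(q1, 1): in q1 (01 not seen yet and the last symbol was 0), after reading 1 we have: the substring 01 has already been seen → q2
  δ(q2, 0): in q2 (the substring 01 has already been seen), after reading 0 we have: the substring 01 has already been seen → q2

Final answer: δ(q1, 1) = q2; δ(q2, 0) = q2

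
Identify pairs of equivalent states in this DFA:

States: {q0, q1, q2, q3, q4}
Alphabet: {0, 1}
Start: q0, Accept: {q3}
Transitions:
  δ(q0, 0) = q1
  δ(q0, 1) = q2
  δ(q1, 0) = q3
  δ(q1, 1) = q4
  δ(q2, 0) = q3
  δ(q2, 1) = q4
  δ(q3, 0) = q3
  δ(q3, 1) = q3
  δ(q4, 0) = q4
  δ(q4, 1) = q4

Using the table-filling algorithm:
Round 0 – mark pairs where exactly one state is accepting: (q0,q3), (q1,q3), (q2,q3), (q3,q4)
Round 1 – newly marked: (q0,q1) [on 0: q1 vs q3, already marked]; (q0,q2) [on 0: q1 vs q3, already marked]; (q1,q4) [on 0: q3 vs q4, already marked]; (q2,q4) [on 0: q3 vs q4, already marked]
Round 2 – newly marked: (q0,q4) [on 0: q1 vs q4, already marked]
No further pairs can be marked.
(q1, q2) unmarked: δ(q1,0)=q3, δ(q2,0)=q3; δ(q1,1)=q4, δ(q2,1)=q4 → equivalent
Equivalent pairs: (q1, q2)

Final answer: Equivalent pairs: (q1, q2)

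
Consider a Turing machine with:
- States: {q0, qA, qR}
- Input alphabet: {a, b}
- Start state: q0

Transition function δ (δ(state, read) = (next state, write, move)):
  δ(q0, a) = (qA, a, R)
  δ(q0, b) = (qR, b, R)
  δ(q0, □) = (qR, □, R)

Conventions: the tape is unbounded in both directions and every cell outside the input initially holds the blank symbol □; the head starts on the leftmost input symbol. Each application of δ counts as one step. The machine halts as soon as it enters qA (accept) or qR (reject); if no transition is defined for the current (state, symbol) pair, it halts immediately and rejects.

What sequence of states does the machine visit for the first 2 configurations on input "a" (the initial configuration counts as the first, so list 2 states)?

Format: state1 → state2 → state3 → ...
Step 0: [q0]a (head at position 0)
Step 1: δ(q0, a) = (qA, a, R)  ⊢  a[qA]□ (head at position 1)
Reading off the states of these 2 configurations: q0 → qA

Final answer: q0 → qA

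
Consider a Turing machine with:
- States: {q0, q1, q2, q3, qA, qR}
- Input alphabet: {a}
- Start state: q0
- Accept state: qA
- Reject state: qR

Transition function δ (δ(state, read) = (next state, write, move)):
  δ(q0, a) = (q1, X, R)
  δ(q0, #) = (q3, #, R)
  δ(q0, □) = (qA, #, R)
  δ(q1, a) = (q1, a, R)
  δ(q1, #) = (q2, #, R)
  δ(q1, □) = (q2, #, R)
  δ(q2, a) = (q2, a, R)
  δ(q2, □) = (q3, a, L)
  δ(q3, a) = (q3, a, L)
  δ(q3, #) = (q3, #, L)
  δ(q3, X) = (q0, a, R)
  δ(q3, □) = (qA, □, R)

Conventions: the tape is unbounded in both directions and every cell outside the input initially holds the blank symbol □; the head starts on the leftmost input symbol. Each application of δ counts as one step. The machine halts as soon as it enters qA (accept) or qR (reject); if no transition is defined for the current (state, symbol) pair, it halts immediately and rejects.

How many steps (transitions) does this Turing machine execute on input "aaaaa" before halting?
Trace (configuration after each step, as tape_left[state]tape_right with head position):
Step 0: [q0]aaaaa (head at position 0)
Step 1: X[q1]aaaa (head 1)
Step 2: Xa[q1]aaa (head 2)
Step 3: Xaa[q1]aa (head 3)
Step 4: Xaaa[q1]a (head 4)
Step 5: Xaaaa[q1]□ (head 5)
Step 6: Xaaaa#[q2]□ (head 6)
Step 7: Xaaaa[q3]#a (head 5)
Step 8: Xaaa[q3]a#a (head 4)
Step 9: Xaa[q3]aa#a (head 3)
Step 10: Xa[q3]aaa#a (head 2)
Step 11: X[q3]aaaa#a (head 1)
Step 12: [q3]Xaaaa#a (head 0)
Step 13: a[q0]aaaa#a (head 1)
Step 14: aX[q1]aaa#a (head 2)
Step 15: aXa[q1]aa#a (head 3)
Step 16: aXaa[q1]a#a (head 4)
Step 17: aXaaa[q1]#a (head 5)
Step 18: aXaaa#[q2]a (head 6)
Step 19: aXaaa#a[q2]□ (head 7)
Step 20: aXaaa#[q3]aa (head 6)
Step 21: aXaaa[q3]#aa (head 5)
Step 22: aXaa[q3]a#aa (head 4)
Step 23: aXa[q3]aa#aa (head 3)
Step 24: aX[q3]aaa#aa (head 2)
Step 25: a[q3]Xaaa#aa (head 1)
Step 26: aa[q0]aaa#aa (head 2)
Step 27: aaX[q1]aa#aa (head 3)
Step 28: aaXa[q1]a#aa (head 4)
Step 29: aaXaa[q1]#aa (head 5)
Step 30: aaXaa#[q2]aa (head 6)
Step 31: aaXaa#a[q2]a (head 7)
Step 32: aaXaa#aa[q2]□ (head 8)
Step 33: aaXaa#a[q3]aa (head 7)
Step 34: aaXaa#[q3]aaa (head 6)
Step 35: aaXaa[q3]#aaa (head 5)
Step 36: aaXa[q3]a#aaa (head 4)
Step 37: aaX[q3]aa#aaa (head 3)
Step 38: aa[q3]Xaa#aaa (head 2)
Step 39: aaa[q0]aa#aaa (head 3)
Step 40: aaaX[q1]a#aaa (head 4)
Step 41: aaaXa[q1]#aaa (head 5)
Step 42: aaaXa#[q2]aaa (head 6)
Step 43: aaaXa#a[q2]aa (head 7)
Step 44: aaaXa#aa[q2]a (head 8)
Step 45: aaaXa#aaa[q2]□ (head 9)
Step 46: aaaXa#aa[q3]aa (head 8)
Step 47: aaaXa#a[q3]aaa (head 7)
Step 48: aaaXa#[q3]aaaa (head 6)
Step 49: aaaXa[q3]#aaaa (head 5)
Step 50: aaaX[q3]a#aaaa (head 4)
Step 51: aaa[q3]Xa#aaaa (head 3)
Step 52: aaaa[q0]a#aaaa (head 4)
Step 53: aaaaX[q1]#aaaa (head 5)
Step 54: aaaaX#[q2]aaaa (head 6)
Step 55: aaaaX#a[q2]aaa (head 7)
Step 56: aaaaX#aa[q2]aa (head 8)
Step 57: aaaaX#aaa[q2]a (head 9)
Step 58: aaaaX#aaaa[q2]□ (head 10)
Step 59: aaaaX#aaa[q3]aa (head 9)
Step 60: aaaaX#aa[q3]aaa (head 8)
Step 61: aaaaX#a[q3]aaaa (head 7)
Step 62: aaaaX#[q3]aaaaa (head 6)
Step 63: aaaaX[q3]#aaaaa (head 5)
Step 64: aaaa[q3]X#aaaaa (head 4)
Step 65: aaaaa[q0]#aaaaa (head 5)
Step 66: aaaaa#[q3]aaaaa (head 6)
Step 67: aaaaa[q3]#aaaaa (head 5)
Step 68: aaaa[q3]a#aaaaa (head 4)
Step 69: aaa[q3]aa#aaaaa (head 3)
Step 70: aa[q3]aaa#aaaaa (head 2)
Step 71: a[q3]aaaa#aaaaa (head 1)
Step 72: [q3]aaaaa#aaaaa (head 0)
Step 73: [q3]□aaaaa#aaaaa (head -1)
Step 74: □[qA]aaaaa#aaaaa (head 0)
The machine is in qA, so it halts and accepts.
Number of transitions executed: 74.

Final answer: 74 steps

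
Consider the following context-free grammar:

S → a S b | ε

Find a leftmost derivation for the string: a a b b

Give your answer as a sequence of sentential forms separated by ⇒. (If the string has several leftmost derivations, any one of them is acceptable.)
Start with S.
Step 1: the leftmost non-terminal is S; apply S → a S b:  a S b
Step 2: the leftmost non-terminal is S; apply S → a S b:  a a S b b
Step 3: the leftmost non-terminal is S; apply S → ε:  a a b b

Final answer: S ⇒ a S b ⇒ a a S b b ⇒ a a b b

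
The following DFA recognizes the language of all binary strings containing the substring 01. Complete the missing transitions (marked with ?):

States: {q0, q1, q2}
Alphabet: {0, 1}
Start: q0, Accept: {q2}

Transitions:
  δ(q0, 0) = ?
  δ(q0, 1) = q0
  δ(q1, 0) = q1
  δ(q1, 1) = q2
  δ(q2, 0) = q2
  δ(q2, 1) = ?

What each state remembers (consistent with the given transitions and accept states):
  q0: 01 not seen yet and the last symbol was not 0
  q1: 01 not seen yet and the last symbol was 0
  q2: the substring 01 has already been seen
Filling in the missing entries:
  δ(q0, 0): in q0 (01 not seen yet and the last symbol was not 0), after reading 0 we have: 01 not seen yet and the last symbol was 0 → q1
  δ(q2, 1): in q2 (the substring 01 has already been seen), after reading 1 we have: the substring 01 has already been seen → q2

Final answer: δ(q0, 0) = q1; δ(q2, 1) = q2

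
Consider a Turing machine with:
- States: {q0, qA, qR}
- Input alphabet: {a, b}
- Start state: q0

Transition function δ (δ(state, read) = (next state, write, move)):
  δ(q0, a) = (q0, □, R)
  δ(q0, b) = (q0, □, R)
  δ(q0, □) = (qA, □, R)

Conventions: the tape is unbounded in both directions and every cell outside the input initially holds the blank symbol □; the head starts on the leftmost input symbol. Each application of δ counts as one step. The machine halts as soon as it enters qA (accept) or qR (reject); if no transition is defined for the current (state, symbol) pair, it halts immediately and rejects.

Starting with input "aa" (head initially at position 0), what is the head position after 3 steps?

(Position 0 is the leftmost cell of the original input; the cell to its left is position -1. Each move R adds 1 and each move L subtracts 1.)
Step 0: [q0]aa (head at position 0)
Step 1: δ(q0, a) = (q0, □, R)  ⊢  □[q0]a (head at position 1)
Step 2: δ(q0, a) = (q0, □, R)  ⊢  □□[q0]□ (head at position 2)
Step 3: δ(q0, □) = (qA, □, R)  ⊢  □□□[qA]□ (head at position 3)
Head position after 3 steps: 3

Final answer: Position 3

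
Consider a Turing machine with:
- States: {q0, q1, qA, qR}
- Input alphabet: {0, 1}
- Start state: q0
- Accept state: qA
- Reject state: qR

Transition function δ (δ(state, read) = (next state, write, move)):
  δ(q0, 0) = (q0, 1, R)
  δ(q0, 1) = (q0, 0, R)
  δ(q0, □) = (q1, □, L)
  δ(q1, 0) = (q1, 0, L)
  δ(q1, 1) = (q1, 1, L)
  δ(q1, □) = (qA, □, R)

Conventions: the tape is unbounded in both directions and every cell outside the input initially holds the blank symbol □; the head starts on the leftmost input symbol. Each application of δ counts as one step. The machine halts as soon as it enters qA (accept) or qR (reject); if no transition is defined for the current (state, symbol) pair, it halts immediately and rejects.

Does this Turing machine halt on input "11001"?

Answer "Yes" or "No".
Step 0: [q0]11001 (head at position 0)
Step 1: δ(q0, 1) = (q0, 0, R)  ⊢  0[q0]1001 (head at position 1)
Step 2: δ(q0, 1) = (q0, 0, R)  ⊢  00[q0]001 (head at position 2)
Step 3: δ(q0, 0) = (q0, 1, R)  ⊢  001[q0]01 (head at position 3)
Step 4: δ(q0, 0) = (q0, 1, R)  ⊢  0011[q0]1 (head at position 4)
Step 5: δ(q0, 1) = (q0, 0, R)  ⊢  00110[q0]□ (head at position 5)
Step 6: δ(q0, □) = (q1, □, L)  ⊢  0011[q1]0□ (head at position 4)
Step 7: δ(q1, 0) = (q1, 0, L)  ⊢  001[q1]10□ (head at position 3)
Step 8: δ(q1, 1) = (q1, 1, L)  ⊢  00[q1]110□ (head at position 2)
Step 9: δ(q1, 1) = (q1, 1, L)  ⊢  0[q1]0110□ (head at position 1)
Step 10: δ(q1, 0) = (q1, 0, L)  ⊢  [q1]00110□ (head at position 0)
Step 11: δ(q1, 0) = (q1, 0, L)  ⊢  [q1]□00110□ (head at position -1)
Step 12: δ(q1, □) = (qA, □, R)  ⊢  □[qA]00110□ (head at position 0)
The machine is in qA, so it halts and accepts.
It halts after 12 steps.

Final answer: Yes - halts after 12 steps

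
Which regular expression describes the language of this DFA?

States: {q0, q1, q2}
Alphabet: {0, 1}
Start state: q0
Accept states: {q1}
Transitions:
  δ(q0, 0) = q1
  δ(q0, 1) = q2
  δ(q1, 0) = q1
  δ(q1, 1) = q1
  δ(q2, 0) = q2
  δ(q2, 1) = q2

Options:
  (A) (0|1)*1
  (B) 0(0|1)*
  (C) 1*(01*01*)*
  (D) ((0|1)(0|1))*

Testing sample strings against the DFA:
  '10011' -> rejected
  '1111' -> rejected
  '0000' -> accepted
  '100' -> rejected
Checking each option for a counterexample:
  (A) (0|1)*1: '0' is accepted by the DFA but does not match the regex → eliminated
  (B) 0(0|1)*: agrees with the DFA on all strings of length ≤ 4
  (C) 1*(01*01*)*: ε is rejected by the DFA but matches the regex → eliminated
  (D) ((0|1)(0|1))*: ε is rejected by the DFA but matches the regex → eliminated
Only (B) 0(0|1)* is consistent with the DFA.

Final answer: (B) 0(0|1)*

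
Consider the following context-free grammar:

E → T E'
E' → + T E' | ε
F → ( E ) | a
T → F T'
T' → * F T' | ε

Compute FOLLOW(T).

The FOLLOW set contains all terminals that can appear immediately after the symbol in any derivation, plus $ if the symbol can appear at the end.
Useful FIRST sets: FIRST(E') = {+, ε}, FIRST(T') = {*, ε} (both E' and T' are nullable).
FOLLOW(E): E is the start symbol → $; E appears in F → ( E ) followed by ')' → FOLLOW(E) = {), $}.
FOLLOW(E'): E' appears at the right end of E → T E' and of E' → + T E', so FOLLOW(E') ⊇ FOLLOW(E) (the second occurrence adds nothing new). FOLLOW(E') = {), $}.
FOLLOW(T): in E → T E' and E' → + T E', T is followed by E': add FIRST(E') minus ε = {+}; since E' is nullable, also add FOLLOW(E) and FOLLOW(E') = {), $}. FOLLOW(T) = {+, ), $}.

Final answer: {$, ), +}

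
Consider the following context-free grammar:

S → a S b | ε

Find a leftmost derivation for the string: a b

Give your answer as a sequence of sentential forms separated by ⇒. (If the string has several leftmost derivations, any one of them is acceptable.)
Start with S.
Step 1: the leftmost non-terminal is S; apply S → a S b:  a S b
Step 2: the leftmost non-terminal is S; apply S → ε:  a b

Final answer: S ⇒ a S b ⇒ a b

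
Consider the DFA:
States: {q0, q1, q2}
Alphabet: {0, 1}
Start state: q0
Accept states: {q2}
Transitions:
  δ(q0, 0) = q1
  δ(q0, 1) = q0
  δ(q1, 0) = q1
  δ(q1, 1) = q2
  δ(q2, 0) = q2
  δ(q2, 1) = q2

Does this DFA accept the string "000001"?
Processing string "000001":
  q0 --0--> q1
  q1 --0--> q1
  q1 --0--> q1
  q1 --0--> q1
  q1 --0--> q1
  q1 --1--> q2
Final state: q2
Accept states: {q2}
q2 is an accept state, so the string is accepted.

Final answer: Yes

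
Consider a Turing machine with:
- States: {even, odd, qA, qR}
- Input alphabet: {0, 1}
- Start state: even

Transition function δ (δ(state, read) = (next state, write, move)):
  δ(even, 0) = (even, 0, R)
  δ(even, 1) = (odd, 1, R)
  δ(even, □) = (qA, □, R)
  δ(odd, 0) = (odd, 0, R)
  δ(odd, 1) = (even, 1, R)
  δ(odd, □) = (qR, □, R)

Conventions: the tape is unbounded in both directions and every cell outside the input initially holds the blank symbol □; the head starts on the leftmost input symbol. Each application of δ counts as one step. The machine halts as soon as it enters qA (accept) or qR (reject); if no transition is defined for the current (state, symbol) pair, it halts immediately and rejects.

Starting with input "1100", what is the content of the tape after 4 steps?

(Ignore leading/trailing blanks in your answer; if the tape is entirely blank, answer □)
Step 0: [even]1100 (head at position 0)
Step 1: δ(even, 1) = (odd, 1, R)  ⊢  1[odd]100 (head at position 1)
Step 2: δ(odd, 1) = (even, 1, R)  ⊢  11[even]00 (head at position 2)
Step 3: δ(even, 0) = (even, 0, R)  ⊢  110[even]0 (head at position 3)
Step 4: δ(even, 0) = (even, 0, R)  ⊢  1100[even]□ (head at position 4)
Tape after 4 steps (ignoring surrounding blanks): 1100

Final answer: Tape: 1100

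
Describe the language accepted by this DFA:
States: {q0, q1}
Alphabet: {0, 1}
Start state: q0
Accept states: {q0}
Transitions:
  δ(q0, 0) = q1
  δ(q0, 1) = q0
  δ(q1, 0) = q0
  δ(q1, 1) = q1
Analyzing the DFA structure:
Start state: q0
Accept states: {q0}
Interpreting what each state remembers (checking against the transitions):
  q0: an even number of 0s has been read so far
  q1: an odd number of 0s has been read so far
  δ(q0, 0): in q0 (an even number of 0s has been read so far), after reading 0 we have: an odd number of 0s has been read so far → q1
  δ(q0, 1): in q0 (an even number of 0s has been read so far), after reading 1 we have: an even number of 0s has been read so far → q0
  δ(q1, 0): in q1 (an odd number of 0s has been read so far), after reading 0 we have: an even number of 0s has been read so far → q0
  δ(q1, 1): in q1 (an odd number of 0s has been read so far), after reading 1 we have: an odd number of 0s has been read so far → q1
A string is accepted iff it ends in {q0}, i.e. an even number of 0s has been read so far.
Language: All binary strings with an even number of 0s

Final answer: All binary strings with an even number of 0s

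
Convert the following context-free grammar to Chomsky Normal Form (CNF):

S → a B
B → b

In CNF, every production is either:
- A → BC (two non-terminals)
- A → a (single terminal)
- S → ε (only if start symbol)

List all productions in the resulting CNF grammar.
The grammar has no ε-productions or unit productions to eliminate.
S → a B has terminal a in a right-hand side of length ≥ 2: introduce T_a → a and use T_a in place of a.
B → b is already in CNF (single terminal) – keep it.
S → a B becomes S → T_a B.
Resulting CNF grammar (3 productions): T_a → a; B → b; S → T_a B

Final answer: T_a → a; B → b; S → T_a B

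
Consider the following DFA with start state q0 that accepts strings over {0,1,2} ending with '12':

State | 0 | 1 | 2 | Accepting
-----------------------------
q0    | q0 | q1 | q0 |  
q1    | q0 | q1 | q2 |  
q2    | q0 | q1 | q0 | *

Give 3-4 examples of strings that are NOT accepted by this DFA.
Any strings that end in a non-accepting state work; for example:
ε: q0; q0 is not accepting → rejected
"222": q0 → q0 → q0 → q0; q0 is not accepting → rejected
"0020": q0 → q0 → q0 → q0 → q0; q0 is not accepting → rejected
"2211": q0 → q0 → q0 → q1 → q1; q1 is not accepting → rejected

Final answer: ε, "222", "0020", "2211"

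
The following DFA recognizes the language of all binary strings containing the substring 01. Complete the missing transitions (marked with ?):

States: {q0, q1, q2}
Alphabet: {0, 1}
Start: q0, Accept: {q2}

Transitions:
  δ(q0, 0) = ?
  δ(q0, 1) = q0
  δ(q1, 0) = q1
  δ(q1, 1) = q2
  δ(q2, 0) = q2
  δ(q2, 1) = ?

What each state remembers (consistent with the given transitions and accept states):
  q0: 01 not seen yet and the last symbol was not 0
  q1: 01 not seen yet and the last symbol was 0
  q2: the substring 01 has already been seen
Filling in the missing entries:
  δ(q0, 0): in q0 (01 not seen yet and the last symbol was not 0), after reading 0 we have: 01 not seen yet and the last symbol was 0 → q1
  δ(q2, 1): in q2 (the substring 01 has already been seen), after reading 1 we have: the substring 01 has already been seen → q2

Final answer: δ(q0, 0) = q1; δ(q2, 1) = q2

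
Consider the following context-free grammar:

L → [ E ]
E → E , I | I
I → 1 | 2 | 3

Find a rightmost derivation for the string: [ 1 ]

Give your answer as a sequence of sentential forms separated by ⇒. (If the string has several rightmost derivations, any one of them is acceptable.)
Start with L.
Step 1: the rightmost non-terminal is L; apply L → [ E ]:  [ E ]
Step 2: the rightmost non-terminal is E; apply E → I:  [ I ]
Step 3: the rightmost non-terminal is I; apply I → 1:  [ 1 ]

Final answer: L ⇒ [ E ] ⇒ [ I ] ⇒ [ 1 ]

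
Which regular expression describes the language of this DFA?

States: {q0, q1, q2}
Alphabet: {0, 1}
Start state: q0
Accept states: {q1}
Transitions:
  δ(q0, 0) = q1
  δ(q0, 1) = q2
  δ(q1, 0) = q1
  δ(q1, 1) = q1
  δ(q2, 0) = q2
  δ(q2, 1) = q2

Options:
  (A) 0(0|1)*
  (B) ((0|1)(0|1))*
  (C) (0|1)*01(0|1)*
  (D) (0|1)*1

Testing sample strings against the DFA:
  '10' -> rejected
  '10111' -> rejected
  '11000' -> rejected
  '001' -> accepted
Checking each option for a counterexample:
  (A) 0(0|1)*: agrees with the DFA on all strings of length ≤ 4
  (B) ((0|1)(0|1))*: ε is rejected by the DFA but matches the regex → eliminated
  (C) (0|1)*01(0|1)*: '0' is accepted by the DFA but does not match the regex → eliminated
  (D) (0|1)*1: '0' is accepted by the DFA but does not match the regex → eliminated
Only (A) 0(0|1)* is consistent with the DFA.

Final answer: (A) 0(0|1)*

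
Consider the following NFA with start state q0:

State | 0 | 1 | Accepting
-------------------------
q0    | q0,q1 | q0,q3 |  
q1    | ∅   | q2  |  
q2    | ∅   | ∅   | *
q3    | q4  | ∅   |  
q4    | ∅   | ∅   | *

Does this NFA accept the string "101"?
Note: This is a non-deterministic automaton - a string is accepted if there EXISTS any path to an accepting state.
Track the set of states the NFA could be in: start {q0}
Read '1': {q0} → {q0, q3}
Read '0': {q0, q3} → {q0, q1, q4}
Read '1': {q0, q1, q4} → {q0, q2, q3}
Final set {q0, q2, q3} contains accepting state(s) {q2} → accepted.

Final answer: Yes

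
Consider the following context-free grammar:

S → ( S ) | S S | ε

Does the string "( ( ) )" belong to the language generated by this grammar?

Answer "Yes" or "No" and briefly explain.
A derivation exists: S ⇒ ( S ) ⇒ ( ( S ) ) ⇒ ( ( ) ) (using S → ( S ) twice, then S → ε).

Final answer: Yes - a valid derivation exists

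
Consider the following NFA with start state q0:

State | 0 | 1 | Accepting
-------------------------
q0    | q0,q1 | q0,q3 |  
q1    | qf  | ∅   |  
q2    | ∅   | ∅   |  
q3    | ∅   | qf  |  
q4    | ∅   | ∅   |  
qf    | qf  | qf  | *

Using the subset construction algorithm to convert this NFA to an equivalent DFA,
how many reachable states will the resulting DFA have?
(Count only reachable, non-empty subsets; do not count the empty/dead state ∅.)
Start subset: {q0}
{q0}: on 0 → {q0, q1}, on 1 → {q0, q3}
{q0, q1}: on 0 → {q0, q1, qf}, on 1 → {q0, q3}
{q0, q3}: on 0 → {q0, q1}, on 1 → {q0, q3, qf}
{q0, q1, qf}: on 0 → {q0, q1, qf}, on 1 → {q0, q3, qf}
{q0, q3, qf}: on 0 → {q0, q1, qf}, on 1 → {q0, q3, qf}
Reachable non-empty subsets: {q0}, {q0, q1}, {q0, q3}, {q0, q1, qf}, {q0, q3, qf} — 5 in total.

Final answer: 5 states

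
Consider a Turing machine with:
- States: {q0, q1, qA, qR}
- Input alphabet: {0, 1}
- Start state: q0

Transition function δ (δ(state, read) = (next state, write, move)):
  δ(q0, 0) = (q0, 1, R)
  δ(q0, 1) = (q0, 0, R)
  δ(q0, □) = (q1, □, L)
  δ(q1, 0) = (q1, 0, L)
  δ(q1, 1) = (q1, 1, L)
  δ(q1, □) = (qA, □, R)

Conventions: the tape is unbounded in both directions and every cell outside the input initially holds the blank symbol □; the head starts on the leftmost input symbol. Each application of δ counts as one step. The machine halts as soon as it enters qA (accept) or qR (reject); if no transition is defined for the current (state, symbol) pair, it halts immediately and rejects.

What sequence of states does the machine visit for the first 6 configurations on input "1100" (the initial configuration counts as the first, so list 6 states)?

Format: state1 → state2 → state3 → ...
Step 0: [q0]1100 (head at position 0)
Step 1: δ(q0, 1) = (q0, 0, R)  ⊢  0[q0]100 (head at position 1)
Step 2: δ(q0, 1) = (q0, 0, R)  ⊢  00[q0]00 (head at position 2)
Step 3: δ(q0, 0) = (q0, 1, R)  ⊢  001[q0]0 (head at position 3)
Step 4: δ(q0, 0) = (q0, 1, R)  ⊢  0011[q0]□ (head at position 4)
Step 5: δ(q0, □) = (q1, □, L)  ⊢  001[q1]1□ (head at position 3)
Reading off the states of these 6 configurations: q0 → q0 → q0 → q0 → q0 → q1

Final answer: q0 → q0 → q0 → q0 → q0 → q1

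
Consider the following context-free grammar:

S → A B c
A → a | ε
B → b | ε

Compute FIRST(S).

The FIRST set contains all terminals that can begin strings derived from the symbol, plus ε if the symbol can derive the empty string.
FIRST(A) = {a, ε} (A → a | ε) and FIRST(B) = {b, ε} (B → b | ε).
For S → A B c: add FIRST(A) minus ε = {a}; A is nullable, so also add FIRST(B) minus ε = {b}; B is nullable too, so also add FIRST(c) = {c}. The terminal c is never erased, so S is not nullable and ε is not included.
FIRST(S) = {a, b, c}.

Final answer: {a, b, c}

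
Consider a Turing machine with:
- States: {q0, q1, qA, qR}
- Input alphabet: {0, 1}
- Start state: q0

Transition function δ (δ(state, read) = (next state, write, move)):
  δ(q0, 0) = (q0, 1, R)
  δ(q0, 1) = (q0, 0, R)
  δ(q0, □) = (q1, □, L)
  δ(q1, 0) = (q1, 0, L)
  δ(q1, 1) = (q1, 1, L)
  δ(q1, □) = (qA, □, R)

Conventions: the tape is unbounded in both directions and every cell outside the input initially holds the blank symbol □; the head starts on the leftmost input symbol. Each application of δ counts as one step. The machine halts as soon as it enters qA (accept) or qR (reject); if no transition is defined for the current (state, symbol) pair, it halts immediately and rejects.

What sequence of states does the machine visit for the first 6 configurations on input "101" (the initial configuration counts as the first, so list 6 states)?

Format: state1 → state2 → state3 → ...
Step 0: [q0]101 (head at position 0)
Step 1: δ(q0, 1) = (q0, 0, R)  ⊢  0[q0]01 (head at position 1)
Step 2: δ(q0, 0) = (q0, 1, R)  ⊢  01[q0]1 (head at position 2)
Step 3: δ(q0, 1) = (q0, 0, R)  ⊢  010[q0]□ (head at position 3)
Step 4: δ(q0, □) = (q1, □, L)  ⊢  01[q1]0□ (head at position 2)
Step 5: δ(q1, 0) = (q1, 0, L)  ⊢  0[q1]10□ (head at position 1)
Reading off the states of these 6 configurations: q0 → q0 → q0 → q0 → q1 → q1

Final answer: q0 → q0 → q0 → q0 → q1 → q1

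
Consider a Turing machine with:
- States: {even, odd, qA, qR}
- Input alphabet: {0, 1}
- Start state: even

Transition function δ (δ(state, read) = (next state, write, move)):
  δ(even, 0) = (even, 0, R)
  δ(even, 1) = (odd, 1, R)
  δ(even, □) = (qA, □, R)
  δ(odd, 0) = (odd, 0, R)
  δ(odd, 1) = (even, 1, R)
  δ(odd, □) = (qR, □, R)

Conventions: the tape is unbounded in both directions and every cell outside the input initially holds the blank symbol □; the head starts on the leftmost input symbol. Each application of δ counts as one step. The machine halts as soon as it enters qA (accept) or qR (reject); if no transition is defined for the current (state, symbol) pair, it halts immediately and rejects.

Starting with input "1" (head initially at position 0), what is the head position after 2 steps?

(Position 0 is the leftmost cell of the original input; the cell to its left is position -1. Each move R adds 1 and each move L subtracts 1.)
Step 0: [even]1 (head at position 0)
Step 1: δ(even, 1) = (odd, 1, R)  ⊢  1[odd]□ (head at position 1)
Step 2: δ(odd, □) = (qR, □, R)  ⊢  1□[qR]□ (head at position 2)
Head position after 2 steps: 2

Final answer: Position 2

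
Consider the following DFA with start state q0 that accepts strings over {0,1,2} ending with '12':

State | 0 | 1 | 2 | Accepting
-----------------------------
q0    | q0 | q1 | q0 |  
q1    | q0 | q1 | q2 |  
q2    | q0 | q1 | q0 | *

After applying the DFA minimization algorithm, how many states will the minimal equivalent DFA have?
All 3 states are reachable from q0, so none can be removed as unreachable.
Table-filling: first mark every (accepting, non-accepting) pair as distinguishable (accepting: {q2}; non-accepting: {q0, q1}).
Round 1: (q0, q1) on '2' go to q0 and q2, already distinguishable → mark.
Every pair of states is distinguishable, so the DFA is already minimal.
Equivalence classes: {q0}, {q1}, {q2} → 3 states.

Final answer: 3 states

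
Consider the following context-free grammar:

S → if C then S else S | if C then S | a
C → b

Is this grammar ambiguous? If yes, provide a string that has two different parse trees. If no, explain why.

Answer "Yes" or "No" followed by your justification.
The 'dangling else' can attach to either if. Two leftmost derivations of  if b then if b then a else a:
  (1) S ⇒ if C then S else S ⇒ if b then S else S ⇒ if b then if C then S else S ⇒ if b then if b then S else S ⇒ if b then if b then a else S ⇒ if b then if b then a else a   (else belongs to the outer if)
  (2) S ⇒ if C then S ⇒ if b then S ⇒ if b then if C then S else S ⇒ if b then if b then S else S ⇒ if b then if b then a else S ⇒ if b then if b then a else a   (else belongs to the inner if)
Two distinct parse trees for the same string, so the grammar is ambiguous.

Final answer: Yes - the string 'if b then if b then a else a' has two distinct leftmost derivations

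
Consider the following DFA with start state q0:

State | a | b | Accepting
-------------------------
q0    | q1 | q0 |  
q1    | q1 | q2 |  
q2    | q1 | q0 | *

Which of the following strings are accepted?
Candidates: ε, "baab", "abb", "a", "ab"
ε: q0; q0 is not accepting → rejected
"baab": q0 → q0 → q1 → q1 → q2; q2 is accepting → accepted
"abb": q0 → q1 → q2 → q0; q0 is not accepting → rejected
"a": q0 → q1; q1 is not accepting → rejected
"ab": q0 → q1 → q2; q2 is accepting → accepted

Final answer: "baab", "ab"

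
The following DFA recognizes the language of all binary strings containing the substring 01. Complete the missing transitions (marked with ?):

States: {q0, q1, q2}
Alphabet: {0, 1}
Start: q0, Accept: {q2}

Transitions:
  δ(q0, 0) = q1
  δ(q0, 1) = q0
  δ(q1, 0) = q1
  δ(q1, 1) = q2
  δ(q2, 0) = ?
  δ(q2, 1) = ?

What each state remembers (consistent with the given transitions and accept states):
  q0: 01 not seen yet and the last symbol was not 0
  q1: 01 not seen yet and the last symbol was 0
  q2: the substring 01 has already been seen
Filling in the missing entries:
  δ(q2, 0): in q2 (the substring 01 has already been seen), after reading 0 we have: the substring 01 has already been seen → q2
  δ(q2, 1): in q2 (the substring 01 has already been seen), after reading 1 we have: the substring 01 has already been seen → q2

Final answer: δ(q2, 0) = q2; δ(q2, 1) = q2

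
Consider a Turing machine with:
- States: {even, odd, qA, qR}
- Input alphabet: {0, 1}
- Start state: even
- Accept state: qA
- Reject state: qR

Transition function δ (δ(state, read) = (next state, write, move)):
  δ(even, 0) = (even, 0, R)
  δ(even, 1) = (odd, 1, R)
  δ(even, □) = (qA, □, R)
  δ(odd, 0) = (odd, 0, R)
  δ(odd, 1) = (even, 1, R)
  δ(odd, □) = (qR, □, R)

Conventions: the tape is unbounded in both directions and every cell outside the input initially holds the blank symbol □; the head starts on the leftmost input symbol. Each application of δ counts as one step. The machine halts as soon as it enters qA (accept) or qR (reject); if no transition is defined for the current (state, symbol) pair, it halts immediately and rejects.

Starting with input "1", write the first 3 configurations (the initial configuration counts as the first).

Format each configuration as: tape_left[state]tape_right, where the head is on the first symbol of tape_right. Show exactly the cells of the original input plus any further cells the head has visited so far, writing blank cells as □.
Step 0: [even]1 (head at position 0)
Step 1: δ(even, 1) = (odd, 1, R)  ⊢  1[odd]□ (head at position 1)
Step 2: δ(odd, □) = (qR, □, R)  ⊢  1□[qR]□ (head at position 2)

Final answer: [even]1 ⊢ 1[odd]□ ⊢ 1□[qR]□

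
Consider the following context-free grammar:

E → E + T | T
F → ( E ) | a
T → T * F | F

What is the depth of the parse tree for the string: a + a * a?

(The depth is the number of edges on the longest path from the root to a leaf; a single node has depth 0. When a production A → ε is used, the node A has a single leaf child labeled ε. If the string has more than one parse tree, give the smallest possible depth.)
The grammar is unambiguous; the parse tree of a + a * a is:
E → E + T at the root (depth 0).
  Left E (depth 1) → T (2) → F (3) → a (4).
  Right T (depth 1) → T * F; that T (2) → F (3) → a (4); F (2) → a (3).
The longest root-to-leaf paths have 4 edges.
Depth = 4.

Final answer: 4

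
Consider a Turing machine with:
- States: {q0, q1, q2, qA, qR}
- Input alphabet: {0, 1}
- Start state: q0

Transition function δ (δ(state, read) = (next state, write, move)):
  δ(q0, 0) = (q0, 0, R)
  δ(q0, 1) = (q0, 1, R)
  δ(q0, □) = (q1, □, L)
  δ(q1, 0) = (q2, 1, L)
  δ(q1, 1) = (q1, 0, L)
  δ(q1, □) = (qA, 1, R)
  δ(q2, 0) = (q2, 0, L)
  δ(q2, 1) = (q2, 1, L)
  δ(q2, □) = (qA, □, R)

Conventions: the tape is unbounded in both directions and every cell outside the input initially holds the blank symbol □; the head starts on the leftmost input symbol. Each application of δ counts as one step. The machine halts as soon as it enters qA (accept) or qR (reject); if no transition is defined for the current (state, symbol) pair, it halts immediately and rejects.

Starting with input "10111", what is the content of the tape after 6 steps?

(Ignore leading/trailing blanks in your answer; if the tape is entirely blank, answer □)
Step 0: [q0]10111 (head at position 0)
Step 1: δ(q0, 1) = (q0, 1, R)  ⊢  1[q0]0111 (head at position 1)
Step 2: δ(q0, 0) = (q0, 0, R)  ⊢  10[q0]111 (head at position 2)
Step 3: δ(q0, 1) = (q0, 1, R)  ⊢  101[q0]11 (head at position 3)
Step 4: δ(q0, 1) = (q0, 1, R)  ⊢  1011[q0]1 (head at position 4)
Step 5: δ(q0, 1) = (q0, 1, R)  ⊢  10111[q0]□ (head at position 5)
Step 6: δ(q0, □) = (q1, □, L)  ⊢  1011[q1]1□ (head at position 4)
Tape after 6 steps (ignoring surrounding blanks): 10111

Final answer: Tape: 10111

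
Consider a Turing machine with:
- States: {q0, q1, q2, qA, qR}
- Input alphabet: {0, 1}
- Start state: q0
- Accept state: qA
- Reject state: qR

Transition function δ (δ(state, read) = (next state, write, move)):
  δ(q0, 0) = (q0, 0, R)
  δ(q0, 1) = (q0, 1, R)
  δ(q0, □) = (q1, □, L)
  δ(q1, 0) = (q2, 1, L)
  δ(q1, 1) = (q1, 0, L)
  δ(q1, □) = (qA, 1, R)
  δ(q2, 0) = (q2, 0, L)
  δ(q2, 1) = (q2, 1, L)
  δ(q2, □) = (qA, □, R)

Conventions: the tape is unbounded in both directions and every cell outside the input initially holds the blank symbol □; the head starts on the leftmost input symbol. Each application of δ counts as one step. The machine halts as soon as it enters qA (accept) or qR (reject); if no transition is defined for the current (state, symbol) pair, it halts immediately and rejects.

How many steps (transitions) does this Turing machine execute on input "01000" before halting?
Step 0: [q0]01000 (head at position 0)
Step 1: δ(q0, 0) = (q0, 0, R)  ⊢  0[q0]1000 (head at position 1)
Step 2: δ(q0, 1) = (q0, 1, R)  ⊢  01[q0]000 (head at position 2)
Step 3: δ(q0, 0) = (q0, 0, R)  ⊢  010[q0]00 (head at position 3)
Step 4: δ(q0, 0) = (q0, 0, R)  ⊢  0100[q0]0 (head at position 4)
Step 5: δ(q0, 0) = (q0, 0, R)  ⊢  01000[q0]□ (head at position 5)
Step 6: δ(q0, □) = (q1, □, L)  ⊢  0100[q1]0□ (head at position 4)
Step 7: δ(q1, 0) = (q2, 1, L)  ⊢  010[q2]01□ (head at position 3)
Step 8: δ(q2, 0) = (q2, 0, L)  ⊢  01[q2]001□ (head at position 2)
Step 9: δ(q2, 0) = (q2, 0, L)  ⊢  0[q2]1001□ (head at position 1)
Step 10: δ(q2, 1) = (q2, 1, L)  ⊢  [q2]01001□ (head at position 0)
Step 11: δ(q2, 0) = (q2, 0, L)  ⊢  [q2]□01001□ (head at position -1)
Step 12: δ(q2, □) = (qA, □, R)  ⊢  □[qA]01001□ (head at position 0)
The machine is in qA, so it halts and accepts.
Number of transitions executed: 12.

Final answer: 12 steps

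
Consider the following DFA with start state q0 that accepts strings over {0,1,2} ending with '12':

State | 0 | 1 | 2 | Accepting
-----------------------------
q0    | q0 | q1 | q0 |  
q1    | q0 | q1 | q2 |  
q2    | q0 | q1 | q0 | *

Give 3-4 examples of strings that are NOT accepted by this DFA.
Any strings that end in a non-accepting state work; for example:
"111": q0 → q1 → q1 → q1; q1 is not accepting → rejected
"0101": q0 → q0 → q1 → q0 → q1; q1 is not accepting → rejected
"2011": q0 → q0 → q0 → q1 → q1; q1 is not accepting → rejected
"2121": q0 → q0 → q1 → q2 → q1; q1 is not accepting → rejected

Final answer: "111", "0101", "2011", "2121"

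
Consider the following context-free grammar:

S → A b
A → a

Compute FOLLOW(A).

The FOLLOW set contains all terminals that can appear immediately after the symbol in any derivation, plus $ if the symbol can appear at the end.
A occurs only in S → A b, where it is immediately followed by the terminal b. So FOLLOW(A) = {b}.

Final answer: {b}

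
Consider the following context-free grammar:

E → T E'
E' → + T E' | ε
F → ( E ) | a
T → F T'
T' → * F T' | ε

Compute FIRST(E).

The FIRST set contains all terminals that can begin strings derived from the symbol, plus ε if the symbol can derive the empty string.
FIRST(F): F → ( E ) contributes '(' and F → a contributes 'a', so FIRST(F) = {(, a}. F is not nullable.
FIRST(T): T → F T' begins with F, and F is not nullable, so FIRST(T) = FIRST(F) = {(, a}.
FIRST(E): E → T E' begins with T, and T is not nullable, so FIRST(E) = FIRST(T) = {(, a}.

Final answer: {(, a}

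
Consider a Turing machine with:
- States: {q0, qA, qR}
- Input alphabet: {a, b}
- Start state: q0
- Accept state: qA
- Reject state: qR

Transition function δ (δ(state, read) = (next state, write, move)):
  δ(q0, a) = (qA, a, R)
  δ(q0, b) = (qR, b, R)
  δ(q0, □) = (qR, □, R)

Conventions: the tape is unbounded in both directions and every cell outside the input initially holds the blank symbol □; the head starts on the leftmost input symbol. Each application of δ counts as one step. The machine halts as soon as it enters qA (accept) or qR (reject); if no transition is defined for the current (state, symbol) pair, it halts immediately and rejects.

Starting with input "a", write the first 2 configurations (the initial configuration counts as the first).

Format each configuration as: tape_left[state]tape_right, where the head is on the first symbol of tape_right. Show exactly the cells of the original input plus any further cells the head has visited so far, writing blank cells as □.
Step 0: [q0]a (head at position 0)
Step 1: δ(q0, a) = (qA, a, R)  ⊢  a[qA]□ (head at position 1)

Final answer: [q0]a ⊢ a[qA]□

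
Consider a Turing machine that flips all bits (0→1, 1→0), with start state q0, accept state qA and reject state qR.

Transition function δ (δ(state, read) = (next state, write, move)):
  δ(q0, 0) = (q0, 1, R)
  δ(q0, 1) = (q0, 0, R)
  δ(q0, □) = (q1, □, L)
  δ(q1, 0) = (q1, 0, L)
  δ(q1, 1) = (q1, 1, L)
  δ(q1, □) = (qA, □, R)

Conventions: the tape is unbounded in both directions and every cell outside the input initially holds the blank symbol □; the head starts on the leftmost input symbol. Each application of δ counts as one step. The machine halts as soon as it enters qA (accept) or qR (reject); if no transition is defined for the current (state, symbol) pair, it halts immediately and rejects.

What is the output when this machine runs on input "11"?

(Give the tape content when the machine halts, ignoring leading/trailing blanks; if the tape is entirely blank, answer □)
Step 0: [q0]11 (head at position 0)
Step 1: δ(q0, 1) = (q0, 0, R)  ⊢  0[q0]1 (head at position 1)
Step 2: δ(q0, 1) = (q0, 0, R)  ⊢  00[q0]□ (head at position 2)
Step 3: δ(q0, □) = (q1, □, L)  ⊢  0[q1]0□ (head at position 1)
Step 4: δ(q1, 0) = (q1, 0, L)  ⊢  [q1]00□ (head at position 0)
Step 5: δ(q1, 0) = (q1, 0, L)  ⊢  [q1]□00□ (head at position -1)
Step 6: δ(q1, □) = (qA, □, R)  ⊢  □[qA]00□ (head at position 0)
The machine is in qA, so it halts and accepts.
Tape content when halted (ignoring surrounding blanks): 00

Final answer: Output: 00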